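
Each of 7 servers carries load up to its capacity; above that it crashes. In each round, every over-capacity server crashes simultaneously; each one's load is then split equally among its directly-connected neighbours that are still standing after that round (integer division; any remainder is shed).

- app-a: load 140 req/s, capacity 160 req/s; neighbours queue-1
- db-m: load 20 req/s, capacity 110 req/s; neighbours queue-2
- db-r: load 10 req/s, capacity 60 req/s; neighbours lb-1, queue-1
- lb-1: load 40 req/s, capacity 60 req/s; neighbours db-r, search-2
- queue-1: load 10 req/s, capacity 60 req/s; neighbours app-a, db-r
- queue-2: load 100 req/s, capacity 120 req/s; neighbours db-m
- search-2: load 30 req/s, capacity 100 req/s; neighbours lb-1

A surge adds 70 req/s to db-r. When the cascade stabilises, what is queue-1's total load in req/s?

50

Round 1 — db-r at 80 > 60. db-r crashes.
  db-r sheds 80 req/s to lb-1, queue-1: 40 each.
    lb-1: 40+40 = 80 > 60
    queue-1: 10+40 = 50 ≤ 60
Round 2 — lb-1 crashes.
  lb-1 sheds 80 req/s to search-2: 80 each.
    search-2: 30+80 = 110 > 100
Round 3 — search-2 crashes.
  search-2 sheds 110 req/s: no online neighbours, lost.
No further crashes.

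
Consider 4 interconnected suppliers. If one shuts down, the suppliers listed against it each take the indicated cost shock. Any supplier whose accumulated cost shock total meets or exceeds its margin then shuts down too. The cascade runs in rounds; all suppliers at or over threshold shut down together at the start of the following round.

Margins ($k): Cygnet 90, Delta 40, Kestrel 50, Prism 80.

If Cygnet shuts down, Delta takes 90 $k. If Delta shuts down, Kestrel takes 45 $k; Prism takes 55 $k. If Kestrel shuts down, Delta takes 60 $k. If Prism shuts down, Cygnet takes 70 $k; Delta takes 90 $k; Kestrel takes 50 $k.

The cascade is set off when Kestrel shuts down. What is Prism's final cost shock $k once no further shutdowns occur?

55

Round 1 — Kestrel shuts down (initial).
  Delta: +60 → 60 ≥ 40
Round 2 — Delta shuts down.
  Prism: +55 → 55 < 80
No further shutdowns.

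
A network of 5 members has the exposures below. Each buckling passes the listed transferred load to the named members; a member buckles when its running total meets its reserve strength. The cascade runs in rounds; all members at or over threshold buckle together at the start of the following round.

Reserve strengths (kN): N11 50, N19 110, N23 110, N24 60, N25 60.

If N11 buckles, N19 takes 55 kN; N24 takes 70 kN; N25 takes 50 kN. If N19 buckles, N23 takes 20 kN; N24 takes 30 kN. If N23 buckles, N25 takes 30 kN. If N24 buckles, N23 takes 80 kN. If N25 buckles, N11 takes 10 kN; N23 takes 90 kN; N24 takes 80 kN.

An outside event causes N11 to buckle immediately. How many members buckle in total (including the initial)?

2

Round 1 — N11 buckles (initial).
  N19: +55 → 55 < 110
  N24: +70 → 70 ≥ 60
  N25: +50 → 50 < 60
Round 2 — N24 buckles.
  N23: +80 → 80 < 110
No further bucklings.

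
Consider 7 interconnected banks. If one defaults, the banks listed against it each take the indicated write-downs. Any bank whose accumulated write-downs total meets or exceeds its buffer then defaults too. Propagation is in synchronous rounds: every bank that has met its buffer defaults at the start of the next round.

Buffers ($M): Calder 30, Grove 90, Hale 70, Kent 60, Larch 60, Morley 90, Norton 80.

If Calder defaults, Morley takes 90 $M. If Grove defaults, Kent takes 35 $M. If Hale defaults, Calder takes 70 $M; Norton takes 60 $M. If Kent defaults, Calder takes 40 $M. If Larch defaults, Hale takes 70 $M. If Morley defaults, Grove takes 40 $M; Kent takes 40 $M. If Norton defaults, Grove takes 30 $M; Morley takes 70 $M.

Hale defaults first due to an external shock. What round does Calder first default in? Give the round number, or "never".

Round 1 — Hale defaults (initial).
  Calder: +70 → 70 ≥ 30
  Norton: +60 → 60 < 80
Round 2 — Calder defaults.
  Morley: +90 → 90 ≥ 90
Round 3 — Morley defaults.
  Grove: +40 → 40 < 90
  Kent: +40 → 40 < 60
No further defaults.

2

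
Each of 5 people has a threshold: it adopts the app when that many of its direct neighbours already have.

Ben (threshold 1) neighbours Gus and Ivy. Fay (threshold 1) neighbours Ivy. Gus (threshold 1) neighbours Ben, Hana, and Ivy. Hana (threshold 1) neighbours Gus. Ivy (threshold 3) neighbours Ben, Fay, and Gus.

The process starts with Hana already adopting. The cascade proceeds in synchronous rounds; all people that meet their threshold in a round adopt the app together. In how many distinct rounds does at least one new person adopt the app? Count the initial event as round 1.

Round 1 — Hana adopts the app (initial).
Round 2 — checking thresholds:
  Gus: 1 of 3 neighbours ≥ 1, adopts the app.
Round 3 — checking thresholds:
  Ben: 1 of 2 neighbours ≥ 1, adopts the app.
  Ivy: 1 of 3 neighbours < 3, not yet.
Round 4 — no new adoptions; cascade stops.

3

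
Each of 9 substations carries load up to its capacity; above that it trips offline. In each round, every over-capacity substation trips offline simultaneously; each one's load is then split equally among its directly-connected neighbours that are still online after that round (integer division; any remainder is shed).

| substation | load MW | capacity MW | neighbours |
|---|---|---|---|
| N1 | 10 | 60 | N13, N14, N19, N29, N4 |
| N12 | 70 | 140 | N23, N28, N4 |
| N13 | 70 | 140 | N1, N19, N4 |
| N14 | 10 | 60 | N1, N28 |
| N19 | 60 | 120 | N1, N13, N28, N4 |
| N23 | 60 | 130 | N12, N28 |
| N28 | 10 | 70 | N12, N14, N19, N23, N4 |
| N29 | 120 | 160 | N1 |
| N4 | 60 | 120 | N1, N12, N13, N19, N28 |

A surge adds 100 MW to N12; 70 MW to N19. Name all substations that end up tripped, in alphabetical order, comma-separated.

N1, N12, N13, N14, N19, N23, N28, N29, N4

Round 1 — N12 at 170 > 140; N19 at 130 > 120. N12, N19 trip offline.
  N12 sheds 170 MW to N23, N28, N4: 56 each (2 lost).
    N23: 60+56 = 116 ≤ 130
    N28: 10+56 = 66 ≤ 70
    N4: 60+56 = 116 ≤ 120
  N19 sheds 130 MW to N1, N13, N28, N4: 32 each (2 lost).
    N1: 10+32 = 42 ≤ 60
    N13: 70+32 = 102 ≤ 140
    N28: 66+32 = 98 > 70
    N4: 116+32 = 148 > 120
Round 2 — N28, N4 trip offline.
  N28 sheds 98 MW to N14, N23: 49 each.
    N14: 10+49 = 59 ≤ 60
    N23: 116+49 = 165 > 130
  N4 sheds 148 MW to N1, N13: 74 each.
    N1: 42+74 = 116 > 60
    N13: 102+74 = 176 > 140
Round 3 — N1, N13, N23 trip offline.
  N1 sheds 116 MW to N14, N29: 58 each.
    N14: 59+58 = 117 > 60
    N29: 120+58 = 178 > 160
  N13 sheds 176 MW: no online neighbours, lost.
  N23 sheds 165 MW: no online neighbours, lost.
Round 4 — N14, N29 trip offline.
  N14 sheds 117 MW: no online neighbours, lost.
  N29 sheds 178 MW: no online neighbours, lost.
No further trips.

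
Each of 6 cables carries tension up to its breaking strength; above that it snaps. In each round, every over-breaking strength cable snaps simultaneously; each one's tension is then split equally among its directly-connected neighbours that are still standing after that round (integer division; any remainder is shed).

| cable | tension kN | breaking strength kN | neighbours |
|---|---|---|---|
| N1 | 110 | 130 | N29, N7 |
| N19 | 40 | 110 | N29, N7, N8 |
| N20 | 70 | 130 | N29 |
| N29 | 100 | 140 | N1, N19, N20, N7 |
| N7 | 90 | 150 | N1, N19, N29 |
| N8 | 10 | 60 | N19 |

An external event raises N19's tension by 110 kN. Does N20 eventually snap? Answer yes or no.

no

Round 1 — N19 at 150 > 110. N19 snaps.
  N19 sheds 150 kN to N29, N7, N8: 50 each.
    N29: 100+50 = 150 > 140
    N7: 90+50 = 140 ≤ 150
    N8: 10+50 = 60 ≤ 60
Round 2 — N29 snaps.
  N29 sheds 150 kN to N1, N20, N7: 50 each.
    N1: 110+50 = 160 > 130
    N20: 70+50 = 120 ≤ 130
    N7: 140+50 = 190 > 150
Round 3 — N1, N7 snap.
  N1 sheds 160 kN: no online neighbours, lost.
  N7 sheds 190 kN: no online neighbours, lost.
No further breaks.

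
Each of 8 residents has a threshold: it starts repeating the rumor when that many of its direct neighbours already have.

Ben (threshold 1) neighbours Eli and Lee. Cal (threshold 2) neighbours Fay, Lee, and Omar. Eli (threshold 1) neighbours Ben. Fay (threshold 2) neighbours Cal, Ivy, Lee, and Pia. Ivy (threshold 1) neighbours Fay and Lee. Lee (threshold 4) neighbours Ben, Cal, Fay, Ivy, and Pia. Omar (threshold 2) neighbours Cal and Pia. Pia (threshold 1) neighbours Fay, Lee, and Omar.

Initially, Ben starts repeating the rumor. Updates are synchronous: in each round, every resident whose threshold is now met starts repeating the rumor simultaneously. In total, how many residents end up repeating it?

Round 1 — Ben starts repeating the rumor (initial).
Round 2 — checking thresholds:
  Eli: 1 of 1 neighbours ≥ 1, starts repeating the rumor.
  Lee: 1 of 5 neighbours < 4, holds.
Round 3 — no new spreads; cascade stops.

2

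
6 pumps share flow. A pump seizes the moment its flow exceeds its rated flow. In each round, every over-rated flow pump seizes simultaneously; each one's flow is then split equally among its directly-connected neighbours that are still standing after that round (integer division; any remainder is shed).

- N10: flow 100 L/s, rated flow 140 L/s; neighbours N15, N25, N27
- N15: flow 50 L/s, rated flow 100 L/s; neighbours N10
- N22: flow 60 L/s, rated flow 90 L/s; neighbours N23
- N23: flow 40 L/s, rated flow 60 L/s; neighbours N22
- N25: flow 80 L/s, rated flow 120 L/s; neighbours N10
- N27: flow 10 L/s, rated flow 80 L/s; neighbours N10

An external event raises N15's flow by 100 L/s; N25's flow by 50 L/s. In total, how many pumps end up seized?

4

Round 1 — N15 at 150 > 100; N25 at 130 > 120. N15, N25 seize.
  N15 sheds 150 L/s to N10: 150 each.
    N10: 100+150 = 250 > 140
  N25 sheds 130 L/s to N10: 130 each.
    N10: 250+130 = 380 > 140
Round 2 — N10 seizes.
  N10 sheds 380 L/s to N27: 380 each.
    N27: 10+380 = 390 > 80
Round 3 — N27 seizes.
  N27 sheds 390 L/s: no online neighbours, lost.
No further seizures.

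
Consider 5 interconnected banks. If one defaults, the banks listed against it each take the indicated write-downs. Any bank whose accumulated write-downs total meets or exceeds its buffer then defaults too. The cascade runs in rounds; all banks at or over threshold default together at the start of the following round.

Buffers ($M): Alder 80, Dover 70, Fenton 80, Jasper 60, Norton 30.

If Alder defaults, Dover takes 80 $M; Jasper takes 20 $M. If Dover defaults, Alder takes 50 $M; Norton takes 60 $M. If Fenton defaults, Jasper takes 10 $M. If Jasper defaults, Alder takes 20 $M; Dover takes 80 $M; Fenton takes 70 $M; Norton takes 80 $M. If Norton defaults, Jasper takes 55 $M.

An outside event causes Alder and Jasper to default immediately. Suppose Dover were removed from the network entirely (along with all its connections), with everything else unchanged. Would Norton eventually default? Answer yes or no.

yes

With Dover removed:
Round 1 — Alder, Jasper default (initial).
  Fenton: +70 → 70 < 80
  Norton: +80 → 80 ≥ 30
Round 2 — Norton defaults.
No further defaults.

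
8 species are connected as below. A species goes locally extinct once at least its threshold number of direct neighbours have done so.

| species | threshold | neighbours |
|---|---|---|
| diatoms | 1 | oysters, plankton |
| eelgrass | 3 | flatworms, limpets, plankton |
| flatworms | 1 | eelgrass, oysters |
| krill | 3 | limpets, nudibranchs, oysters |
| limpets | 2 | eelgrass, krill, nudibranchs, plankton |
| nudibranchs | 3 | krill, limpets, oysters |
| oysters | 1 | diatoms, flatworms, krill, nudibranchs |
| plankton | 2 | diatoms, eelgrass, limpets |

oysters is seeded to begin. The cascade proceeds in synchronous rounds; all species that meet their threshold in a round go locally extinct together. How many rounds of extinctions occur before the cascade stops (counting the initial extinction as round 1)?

2

Round 1 — oysters goes locally extinct (initial).
Round 2 — checking thresholds:
  diatoms: 1 of 2 neighbours ≥ 1, goes locally extinct.
  flatworms: 1 of 2 neighbours ≥ 1, goes locally extinct.
  krill: 1 of 3 neighbours < 3, below threshold.
  nudibranchs: 1 of 3 neighbours < 3, below threshold.
Round 3 — no new extinctions; cascade stops.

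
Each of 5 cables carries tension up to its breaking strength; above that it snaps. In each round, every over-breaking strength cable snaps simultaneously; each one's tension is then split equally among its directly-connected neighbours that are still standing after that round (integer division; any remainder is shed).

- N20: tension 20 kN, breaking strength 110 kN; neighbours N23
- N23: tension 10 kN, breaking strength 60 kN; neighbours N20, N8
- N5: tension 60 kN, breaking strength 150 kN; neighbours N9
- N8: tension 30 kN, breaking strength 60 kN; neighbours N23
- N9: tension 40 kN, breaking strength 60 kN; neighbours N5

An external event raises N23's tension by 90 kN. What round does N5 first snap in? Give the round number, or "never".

Round 1 — N23 at 100 > 60. N23 snaps.
  N23 sheds 100 kN to N20, N8: 50 each.
    N20: 20+50 = 70 ≤ 110
    N8: 30+50 = 80 > 60
Round 2 — N8 snaps.
  N8 sheds 80 kN: no online neighbours, lost.
No further breaks.

never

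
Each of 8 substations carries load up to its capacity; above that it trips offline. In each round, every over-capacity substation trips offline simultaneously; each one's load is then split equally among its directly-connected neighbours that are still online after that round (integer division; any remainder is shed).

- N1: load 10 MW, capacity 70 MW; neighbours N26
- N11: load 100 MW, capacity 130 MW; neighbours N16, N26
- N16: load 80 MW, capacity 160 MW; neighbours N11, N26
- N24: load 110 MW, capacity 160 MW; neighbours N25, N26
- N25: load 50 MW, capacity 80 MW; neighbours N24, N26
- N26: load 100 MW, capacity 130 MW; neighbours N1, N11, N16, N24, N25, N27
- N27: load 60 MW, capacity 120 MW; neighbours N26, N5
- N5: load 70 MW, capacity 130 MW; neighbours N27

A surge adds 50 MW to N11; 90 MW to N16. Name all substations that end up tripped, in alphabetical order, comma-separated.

Round 1 — N11 at 150 > 130; N16 at 170 > 160. N11, N16 trip offline.
  N11 sheds 150 MW to N26: 150 each.
    N26: 100+150 = 250 > 130
  N16 sheds 170 MW to N26: 170 each.
    N26: 250+170 = 420 > 130
Round 2 — N26 trips offline.
  N26 sheds 420 MW to N1, N24, N25, N27: 105 each.
    N1: 10+105 = 115 > 70
    N24: 110+105 = 215 > 160
    N25: 50+105 = 155 > 80
    N27: 60+105 = 165 > 120
Round 3 — N1, N24, N25, N27 trip offline.
  N1 sheds 115 MW: no online neighbours, lost.
  N24 sheds 215 MW: no online neighbours, lost.
  N25 sheds 155 MW: no online neighbours, lost.
  N27 sheds 165 MW to N5: 165 each.
    N5: 70+165 = 235 > 130
Round 4 — N5 trips offline.
  N5 sheds 235 MW: no online neighbours, lost.
No further trips.

N1, N11, N16, N24, N25, N26, N27, N5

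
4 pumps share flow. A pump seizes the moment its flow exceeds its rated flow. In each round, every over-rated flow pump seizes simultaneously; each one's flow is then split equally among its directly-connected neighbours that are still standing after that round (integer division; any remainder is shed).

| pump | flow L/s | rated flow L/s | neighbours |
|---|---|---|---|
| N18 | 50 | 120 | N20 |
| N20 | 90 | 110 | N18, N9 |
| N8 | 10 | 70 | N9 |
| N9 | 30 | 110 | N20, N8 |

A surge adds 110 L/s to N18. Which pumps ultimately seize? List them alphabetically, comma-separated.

N18, N20, N8, N9

Round 1 — N18 at 160 > 120. N18 seizes.
  N18 sheds 160 L/s to N20: 160 each.
    N20: 90+160 = 250 > 110
Round 2 — N20 seizes.
  N20 sheds 250 L/s to N9: 250 each.
    N9: 30+250 = 280 > 110
Round 3 — N9 seizes.
  N9 sheds 280 L/s to N8: 280 each.
    N8: 10+280 = 290 > 70
Round 4 — N8 seizes.
  N8 sheds 290 L/s: no online neighbours, lost.
No further seizures.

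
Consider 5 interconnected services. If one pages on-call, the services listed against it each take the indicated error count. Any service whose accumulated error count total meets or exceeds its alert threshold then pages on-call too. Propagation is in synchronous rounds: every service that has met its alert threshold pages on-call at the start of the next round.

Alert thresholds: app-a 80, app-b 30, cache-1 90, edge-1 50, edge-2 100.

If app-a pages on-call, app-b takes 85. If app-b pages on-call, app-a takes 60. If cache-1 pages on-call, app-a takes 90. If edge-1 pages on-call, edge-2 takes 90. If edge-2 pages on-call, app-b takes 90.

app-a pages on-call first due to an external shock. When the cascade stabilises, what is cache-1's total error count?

Round 1 — app-a pages on-call (initial).
  app-b: +85 → 85 ≥ 30
Round 2 — app-b pages on-call.
No further pages.

0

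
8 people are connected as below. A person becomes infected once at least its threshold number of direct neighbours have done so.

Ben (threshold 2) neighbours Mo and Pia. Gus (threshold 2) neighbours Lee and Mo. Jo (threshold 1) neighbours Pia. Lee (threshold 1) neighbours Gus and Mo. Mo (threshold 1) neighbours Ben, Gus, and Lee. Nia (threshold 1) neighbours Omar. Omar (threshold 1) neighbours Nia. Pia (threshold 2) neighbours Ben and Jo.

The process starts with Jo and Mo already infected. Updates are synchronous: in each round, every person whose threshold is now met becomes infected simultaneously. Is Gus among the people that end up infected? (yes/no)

Round 1 — Jo, Mo become infected (initial).
Round 2 — checking thresholds:
  Ben: 1 of 2 neighbours < 2, holds.
  Gus: 1 of 2 neighbours < 2, holds.
  Lee: 1 of 2 neighbours ≥ 1, becomes infected.
  Pia: 1 of 2 neighbours < 2, holds.
Round 3 — checking thresholds:
  Ben: 1 of 2 neighbours < 2, holds.
  Gus: 2 of 2 neighbours ≥ 2, becomes infected.
  Pia: 1 of 2 neighbours < 2, holds.
Round 4 — no new infections; cascade stops.

yes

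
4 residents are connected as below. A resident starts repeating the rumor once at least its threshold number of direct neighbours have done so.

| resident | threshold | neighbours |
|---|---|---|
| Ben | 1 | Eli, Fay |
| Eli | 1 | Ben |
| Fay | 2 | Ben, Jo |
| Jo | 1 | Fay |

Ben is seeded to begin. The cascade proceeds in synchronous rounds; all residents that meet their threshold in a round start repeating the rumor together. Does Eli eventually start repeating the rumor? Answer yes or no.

Round 1 — Ben starts repeating the rumor (initial).
Round 2 — checking thresholds:
  Eli: 1 of 1 neighbours ≥ 1, starts repeating the rumor.
  Fay: 1 of 2 neighbours < 2, holds.
Round 3 — no new spreads; cascade stops.

yes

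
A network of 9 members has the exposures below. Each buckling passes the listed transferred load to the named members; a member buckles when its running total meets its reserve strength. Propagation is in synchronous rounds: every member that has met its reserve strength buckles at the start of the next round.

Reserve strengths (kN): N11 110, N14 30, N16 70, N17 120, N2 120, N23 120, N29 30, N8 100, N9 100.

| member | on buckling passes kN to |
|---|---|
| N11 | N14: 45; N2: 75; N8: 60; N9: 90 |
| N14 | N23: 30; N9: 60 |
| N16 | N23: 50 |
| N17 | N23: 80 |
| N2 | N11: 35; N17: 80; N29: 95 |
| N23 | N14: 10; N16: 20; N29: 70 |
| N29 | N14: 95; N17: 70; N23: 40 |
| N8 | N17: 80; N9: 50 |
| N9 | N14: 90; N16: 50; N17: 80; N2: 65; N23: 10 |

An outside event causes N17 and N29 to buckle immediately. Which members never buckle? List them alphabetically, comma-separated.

N11, N16, N2, N8, N9

Round 1 — N17, N29 buckle (initial).
  N14: +95 → 95 ≥ 30
  N23: +80+40 → 120 ≥ 120
Round 2 — N14, N23 buckle.
  N16: +20 → 20 < 70
  N9: +60 → 60 < 100
No further bucklings.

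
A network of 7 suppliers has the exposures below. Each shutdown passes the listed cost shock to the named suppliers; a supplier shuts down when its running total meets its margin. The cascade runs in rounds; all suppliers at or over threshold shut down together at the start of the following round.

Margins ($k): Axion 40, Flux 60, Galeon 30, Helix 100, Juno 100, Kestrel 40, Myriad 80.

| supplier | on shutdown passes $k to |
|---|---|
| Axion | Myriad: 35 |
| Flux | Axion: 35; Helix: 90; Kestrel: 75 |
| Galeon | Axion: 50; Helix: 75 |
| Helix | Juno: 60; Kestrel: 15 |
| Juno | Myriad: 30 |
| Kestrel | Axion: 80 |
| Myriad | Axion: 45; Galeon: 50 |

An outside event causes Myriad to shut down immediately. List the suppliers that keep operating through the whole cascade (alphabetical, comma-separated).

Round 1 — Myriad shuts down (initial).
  Axion: +45 → 45 ≥ 40
  Galeon: +50 → 50 ≥ 30
Round 2 — Axion, Galeon shut down.
  Helix: +75 → 75 < 100
No further shutdowns.

Flux, Helix, Juno, Kestrel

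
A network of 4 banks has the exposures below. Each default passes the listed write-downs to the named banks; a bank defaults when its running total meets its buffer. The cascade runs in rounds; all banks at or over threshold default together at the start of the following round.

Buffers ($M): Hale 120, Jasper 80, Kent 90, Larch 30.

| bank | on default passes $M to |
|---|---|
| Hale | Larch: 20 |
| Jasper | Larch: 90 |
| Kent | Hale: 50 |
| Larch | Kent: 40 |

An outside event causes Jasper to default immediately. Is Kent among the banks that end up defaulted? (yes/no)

Round 1 — Jasper defaults (initial).
  Larch: +90 → 90 ≥ 30
Round 2 — Larch defaults.
  Kent: +40 → 40 < 90
No further defaults.

no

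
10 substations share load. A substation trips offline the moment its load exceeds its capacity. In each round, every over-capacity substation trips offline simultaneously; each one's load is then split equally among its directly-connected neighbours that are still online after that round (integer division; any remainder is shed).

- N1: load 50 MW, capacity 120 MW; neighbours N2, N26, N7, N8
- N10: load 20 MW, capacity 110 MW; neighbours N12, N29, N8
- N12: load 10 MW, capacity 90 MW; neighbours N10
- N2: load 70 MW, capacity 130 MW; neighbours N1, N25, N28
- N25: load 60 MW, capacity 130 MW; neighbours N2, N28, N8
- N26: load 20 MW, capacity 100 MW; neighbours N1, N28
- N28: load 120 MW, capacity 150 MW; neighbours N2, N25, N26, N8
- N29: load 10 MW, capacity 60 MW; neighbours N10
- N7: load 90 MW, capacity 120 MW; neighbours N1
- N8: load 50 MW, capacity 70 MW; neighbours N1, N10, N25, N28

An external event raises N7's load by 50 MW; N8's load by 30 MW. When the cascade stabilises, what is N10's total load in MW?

40

Round 1 — N7 at 140 > 120; N8 at 80 > 70. N7, N8 trip offline.
  N7 sheds 140 MW to N1: 140 each.
    N1: 50+140 = 190 > 120
  N8 sheds 80 MW to N1, N10, N25, N28: 20 each.
    N1: 190+20 = 210 > 120
    N10: 20+20 = 40 ≤ 110
    N25: 60+20 = 80 ≤ 130
    N28: 120+20 = 140 ≤ 150
Round 2 — N1 trips offline.
  N1 sheds 210 MW to N2, N26: 105 each.
    N2: 70+105 = 175 > 130
    N26: 20+105 = 125 > 100
Round 3 — N2, N26 trip offline.
  N2 sheds 175 MW to N25, N28: 87 each (1 lost).
    N25: 80+87 = 167 > 130
    N28: 140+87 = 227 > 150
  N26 sheds 125 MW to N28: 125 each.
    N28: 227+125 = 352 > 150
Round 4 — N25, N28 trip offline.
  N25 sheds 167 MW: no online neighbours, lost.
  N28 sheds 352 MW: no online neighbours, lost.
No further trips.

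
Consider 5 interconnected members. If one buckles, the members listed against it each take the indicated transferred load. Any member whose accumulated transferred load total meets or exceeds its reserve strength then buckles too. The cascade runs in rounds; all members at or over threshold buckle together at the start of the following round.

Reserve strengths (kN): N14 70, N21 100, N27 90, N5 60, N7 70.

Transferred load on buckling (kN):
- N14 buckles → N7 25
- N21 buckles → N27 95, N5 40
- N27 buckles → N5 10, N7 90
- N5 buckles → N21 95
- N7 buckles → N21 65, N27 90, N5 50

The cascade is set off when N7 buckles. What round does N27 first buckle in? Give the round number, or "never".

Round 1 — N7 buckles (initial).
  N21: +65 → 65 < 100
  N27: +90 → 90 ≥ 90
  N5: +50 → 50 < 60
Round 2 — N27 buckles.
  N5: +10 → 60 ≥ 60
Round 3 — N5 buckles.
  N21: +95 → 160 ≥ 100
Round 4 — N21 buckles.
No further bucklings.

2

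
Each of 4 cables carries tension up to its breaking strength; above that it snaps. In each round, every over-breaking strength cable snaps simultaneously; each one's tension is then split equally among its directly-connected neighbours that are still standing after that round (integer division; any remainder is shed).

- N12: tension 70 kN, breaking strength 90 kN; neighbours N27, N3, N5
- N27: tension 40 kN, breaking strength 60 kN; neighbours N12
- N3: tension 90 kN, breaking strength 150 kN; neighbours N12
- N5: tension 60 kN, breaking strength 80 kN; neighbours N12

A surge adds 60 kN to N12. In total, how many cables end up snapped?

3

Round 1 — N12 at 130 > 90. N12 snaps.
  N12 sheds 130 kN to N27, N3, N5: 43 each (1 lost).
    N27: 40+43 = 83 > 60
    N3: 90+43 = 133 ≤ 150
    N5: 60+43 = 103 > 80
Round 2 — N27, N5 snap.
  N27 sheds 83 kN: no online neighbours, lost.
  N5 sheds 103 kN: no online neighbours, lost.
No further breaks.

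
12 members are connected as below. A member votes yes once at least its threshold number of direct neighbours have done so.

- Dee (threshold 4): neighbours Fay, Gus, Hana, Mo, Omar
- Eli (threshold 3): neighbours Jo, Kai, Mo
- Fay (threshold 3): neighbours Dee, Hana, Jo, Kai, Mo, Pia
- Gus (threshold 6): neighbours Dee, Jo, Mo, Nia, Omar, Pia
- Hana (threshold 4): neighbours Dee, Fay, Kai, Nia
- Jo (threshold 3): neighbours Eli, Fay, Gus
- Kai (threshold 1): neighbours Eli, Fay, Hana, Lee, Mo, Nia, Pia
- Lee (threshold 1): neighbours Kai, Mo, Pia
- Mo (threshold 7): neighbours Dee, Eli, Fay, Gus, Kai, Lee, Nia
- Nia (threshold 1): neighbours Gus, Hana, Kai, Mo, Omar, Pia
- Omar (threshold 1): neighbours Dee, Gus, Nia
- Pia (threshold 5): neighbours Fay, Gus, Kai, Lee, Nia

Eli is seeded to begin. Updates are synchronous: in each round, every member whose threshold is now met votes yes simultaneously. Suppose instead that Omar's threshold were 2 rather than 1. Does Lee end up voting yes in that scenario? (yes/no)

With Omar's threshold at 2:
Round 1 — Eli votes yes (initial).
Round 2 — checking thresholds:
  Jo: 1 of 3 neighbours < 3, below threshold.
  Kai: 1 of 7 neighbours ≥ 1, votes yes.
  Mo: 1 of 7 neighbours < 7, below threshold.
Round 3 — checking thresholds:
  Fay: 1 of 6 neighbours < 3, below threshold.
  Hana: 1 of 4 neighbours < 4, below threshold.
  Jo: 1 of 3 neighbours < 3, below threshold.
  Lee: 1 of 3 neighbours ≥ 1, votes yes.
  Mo: 2 of 7 neighbours < 7, below threshold.
  Nia: 1 of 6 neighbours ≥ 1, votes yes.
  Pia: 1 of 5 neighbours < 5, below threshold.
Round 4 — no new yes votes; cascade stops.

yes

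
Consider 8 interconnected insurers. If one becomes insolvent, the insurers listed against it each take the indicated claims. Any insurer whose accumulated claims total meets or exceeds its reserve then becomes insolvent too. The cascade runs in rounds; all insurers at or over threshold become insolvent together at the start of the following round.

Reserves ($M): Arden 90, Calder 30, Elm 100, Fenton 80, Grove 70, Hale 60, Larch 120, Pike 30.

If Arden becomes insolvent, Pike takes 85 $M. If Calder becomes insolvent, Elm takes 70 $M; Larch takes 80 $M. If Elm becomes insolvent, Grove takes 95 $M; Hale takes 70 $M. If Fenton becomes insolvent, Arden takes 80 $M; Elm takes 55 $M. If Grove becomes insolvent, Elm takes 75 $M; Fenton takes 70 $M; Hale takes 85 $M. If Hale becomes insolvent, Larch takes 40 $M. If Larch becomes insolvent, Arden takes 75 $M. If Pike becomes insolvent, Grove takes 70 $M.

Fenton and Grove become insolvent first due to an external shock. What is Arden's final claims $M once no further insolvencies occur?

Round 1 — Fenton, Grove become insolvent (initial).
  Arden: +80 → 80 < 90
  Elm: +55+75 → 130 ≥ 100
  Hale: +85 → 85 ≥ 60
Round 2 — Elm, Hale become insolvent.
  Larch: +40 → 40 < 120
No further insolvencies.

80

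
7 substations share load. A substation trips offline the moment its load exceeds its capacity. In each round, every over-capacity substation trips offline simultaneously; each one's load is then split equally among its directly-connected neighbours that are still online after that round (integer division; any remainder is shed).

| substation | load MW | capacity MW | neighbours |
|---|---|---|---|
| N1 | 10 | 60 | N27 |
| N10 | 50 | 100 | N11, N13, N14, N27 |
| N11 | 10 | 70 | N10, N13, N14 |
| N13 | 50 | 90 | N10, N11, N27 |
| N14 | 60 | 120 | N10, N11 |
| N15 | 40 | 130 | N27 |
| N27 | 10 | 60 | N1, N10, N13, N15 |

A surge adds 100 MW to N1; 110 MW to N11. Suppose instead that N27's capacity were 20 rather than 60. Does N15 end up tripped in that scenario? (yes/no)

no

With N27's capacity at 20:
Round 1 — N1 at 110 > 60; N11 at 120 > 70. N1, N11 trip offline.
  N1 sheds 110 MW to N27: 110 each.
    N27: 10+110 = 120 > 20
  N11 sheds 120 MW to N10, N13, N14: 40 each.
    N10: 50+40 = 90 ≤ 100
    N13: 50+40 = 90 ≤ 90
    N14: 60+40 = 100 ≤ 120
Round 2 — N27 trips offline.
  N27 sheds 120 MW to N10, N13, N15: 40 each.
    N10: 90+40 = 130 > 100
    N13: 90+40 = 130 > 90
    N15: 40+40 = 80 ≤ 130
Round 3 — N10, N13 trip offline.
  N10 sheds 130 MW to N14: 130 each.
    N14: 100+130 = 230 > 120
  N13 sheds 130 MW: no online neighbours, lost.
Round 4 — N14 trips offline.
  N14 sheds 230 MW: no online neighbours, lost.
No further trips.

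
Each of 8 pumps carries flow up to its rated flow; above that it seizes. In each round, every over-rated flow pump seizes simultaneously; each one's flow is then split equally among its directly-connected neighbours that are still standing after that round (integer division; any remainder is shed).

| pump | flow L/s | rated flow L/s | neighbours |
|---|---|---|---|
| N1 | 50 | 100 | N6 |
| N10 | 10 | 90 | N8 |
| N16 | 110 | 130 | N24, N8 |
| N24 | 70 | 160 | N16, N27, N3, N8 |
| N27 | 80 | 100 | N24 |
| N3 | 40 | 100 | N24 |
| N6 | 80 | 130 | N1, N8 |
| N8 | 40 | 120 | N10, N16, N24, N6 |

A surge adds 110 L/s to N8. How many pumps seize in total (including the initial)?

Round 1 — N8 at 150 > 120. N8 seizes.
  N8 sheds 150 L/s to N10, N16, N24, N6: 37 each (2 lost).
    N10: 10+37 = 47 ≤ 90
    N16: 110+37 = 147 > 130
    N24: 70+37 = 107 ≤ 160
    N6: 80+37 = 117 ≤ 130
Round 2 — N16 seizes.
  N16 sheds 147 L/s to N24: 147 each.
    N24: 107+147 = 254 > 160
Round 3 — N24 seizes.
  N24 sheds 254 L/s to N27, N3: 127 each.
    N27: 80+127 = 207 > 100
    N3: 40+127 = 167 > 100
Round 4 — N27, N3 seize.
  N27 sheds 207 L/s: no online neighbours, lost.
  N3 sheds 167 L/s: no online neighbours, lost.
No further seizures.

5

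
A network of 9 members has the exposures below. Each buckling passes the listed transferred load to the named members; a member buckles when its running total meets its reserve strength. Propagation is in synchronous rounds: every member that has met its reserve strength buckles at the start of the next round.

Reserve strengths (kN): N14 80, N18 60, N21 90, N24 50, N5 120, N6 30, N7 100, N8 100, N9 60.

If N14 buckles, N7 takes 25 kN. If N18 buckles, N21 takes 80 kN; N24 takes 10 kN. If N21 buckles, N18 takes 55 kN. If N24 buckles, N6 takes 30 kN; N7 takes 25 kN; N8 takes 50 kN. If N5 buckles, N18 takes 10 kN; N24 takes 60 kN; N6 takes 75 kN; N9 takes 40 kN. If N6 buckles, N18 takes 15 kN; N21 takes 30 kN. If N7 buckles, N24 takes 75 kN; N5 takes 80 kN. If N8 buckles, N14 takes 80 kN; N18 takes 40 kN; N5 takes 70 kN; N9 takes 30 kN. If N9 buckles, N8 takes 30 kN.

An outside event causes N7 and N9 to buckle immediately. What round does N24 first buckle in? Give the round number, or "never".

2

Round 1 — N7, N9 buckle (initial).
  N24: +75 → 75 ≥ 50
  N5: +80 → 80 < 120
  N8: +30 → 30 < 100
Round 2 — N24 buckles.
  N6: +30 → 30 ≥ 30
  N8: +50 → 80 < 100
Round 3 — N6 buckles.
  N18: +15 → 15 < 60
  N21: +30 → 30 < 90
No further bucklings.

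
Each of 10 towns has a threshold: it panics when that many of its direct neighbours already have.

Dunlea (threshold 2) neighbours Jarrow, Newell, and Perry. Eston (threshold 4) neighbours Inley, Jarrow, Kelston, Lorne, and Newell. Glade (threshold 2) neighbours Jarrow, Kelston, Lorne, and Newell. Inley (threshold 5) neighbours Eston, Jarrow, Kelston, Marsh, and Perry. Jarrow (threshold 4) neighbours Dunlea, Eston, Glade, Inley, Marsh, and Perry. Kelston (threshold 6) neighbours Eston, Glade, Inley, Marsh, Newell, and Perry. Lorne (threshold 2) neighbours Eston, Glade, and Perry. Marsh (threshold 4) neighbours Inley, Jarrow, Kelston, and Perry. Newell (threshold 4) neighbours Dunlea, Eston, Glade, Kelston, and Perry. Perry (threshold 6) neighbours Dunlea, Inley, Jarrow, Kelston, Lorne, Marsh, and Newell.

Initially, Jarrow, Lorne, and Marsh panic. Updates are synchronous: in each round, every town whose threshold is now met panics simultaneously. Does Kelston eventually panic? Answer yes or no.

Round 1 — Jarrow, Lorne, Marsh panic (initial).
Round 2 — checking thresholds:
  Dunlea: 1 of 3 neighbours < 2, holds.
  Eston: 2 of 5 neighbours < 4, holds.
  Glade: 2 of 4 neighbours ≥ 2, panics.
  Inley: 2 of 5 neighbours < 5, holds.
  Kelston: 1 of 6 neighbours < 6, holds.
  Perry: 3 of 7 neighbours < 6, holds.
Round 3 — no new panics; cascade stops.

no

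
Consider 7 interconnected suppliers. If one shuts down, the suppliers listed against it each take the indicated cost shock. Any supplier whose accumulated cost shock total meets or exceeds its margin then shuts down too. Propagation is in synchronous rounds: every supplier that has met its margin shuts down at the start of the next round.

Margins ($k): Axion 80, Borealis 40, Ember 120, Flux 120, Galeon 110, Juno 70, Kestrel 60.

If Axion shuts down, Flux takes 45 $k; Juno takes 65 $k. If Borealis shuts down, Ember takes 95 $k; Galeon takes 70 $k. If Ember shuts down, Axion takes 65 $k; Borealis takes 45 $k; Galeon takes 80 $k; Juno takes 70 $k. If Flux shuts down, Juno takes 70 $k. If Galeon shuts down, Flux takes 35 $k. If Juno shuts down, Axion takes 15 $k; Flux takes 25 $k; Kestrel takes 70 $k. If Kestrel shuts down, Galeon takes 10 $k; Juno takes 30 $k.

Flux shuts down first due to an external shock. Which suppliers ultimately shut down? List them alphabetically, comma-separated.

Flux, Juno, Kestrel

Round 1 — Flux shuts down (initial).
  Juno: +70 → 70 ≥ 70
Round 2 — Juno shuts down.
  Axion: +15 → 15 < 80
  Kestrel: +70 → 70 ≥ 60
Round 3 — Kestrel shuts down.
  Galeon: +10 → 10 < 110
No further shutdowns.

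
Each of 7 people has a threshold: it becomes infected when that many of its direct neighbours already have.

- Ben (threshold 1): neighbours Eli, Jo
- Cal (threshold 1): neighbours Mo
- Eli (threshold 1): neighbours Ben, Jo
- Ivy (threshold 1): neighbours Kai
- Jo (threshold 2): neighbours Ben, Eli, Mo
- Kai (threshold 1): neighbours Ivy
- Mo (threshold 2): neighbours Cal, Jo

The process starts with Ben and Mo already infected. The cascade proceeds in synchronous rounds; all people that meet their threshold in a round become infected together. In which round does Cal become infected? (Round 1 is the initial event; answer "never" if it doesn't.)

Round 1 — Ben, Mo become infected (initial).
Round 2 — checking thresholds:
  Cal: 1 of 1 neighbours ≥ 1, becomes infected.
  Eli: 1 of 2 neighbours ≥ 1, becomes infected.
  Jo: 2 of 3 neighbours ≥ 2, becomes infected.
Round 3 — no new infections; cascade stops.

2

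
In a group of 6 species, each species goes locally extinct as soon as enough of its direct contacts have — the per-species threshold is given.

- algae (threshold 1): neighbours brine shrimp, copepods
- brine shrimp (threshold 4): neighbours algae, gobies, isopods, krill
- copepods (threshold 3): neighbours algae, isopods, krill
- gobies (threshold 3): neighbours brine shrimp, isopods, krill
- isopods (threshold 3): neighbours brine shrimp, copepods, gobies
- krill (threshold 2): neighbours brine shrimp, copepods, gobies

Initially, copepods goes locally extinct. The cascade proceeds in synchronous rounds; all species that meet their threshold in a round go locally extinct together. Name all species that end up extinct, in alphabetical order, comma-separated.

Round 1 — copepods goes locally extinct (initial).
Round 2 — checking thresholds:
  algae: 1 of 2 neighbours ≥ 1, goes locally extinct.
  isopods: 1 of 3 neighbours < 3, not yet.
  krill: 1 of 3 neighbours < 2, not yet.
Round 3 — no new extinctions; cascade stops.

algae, copepods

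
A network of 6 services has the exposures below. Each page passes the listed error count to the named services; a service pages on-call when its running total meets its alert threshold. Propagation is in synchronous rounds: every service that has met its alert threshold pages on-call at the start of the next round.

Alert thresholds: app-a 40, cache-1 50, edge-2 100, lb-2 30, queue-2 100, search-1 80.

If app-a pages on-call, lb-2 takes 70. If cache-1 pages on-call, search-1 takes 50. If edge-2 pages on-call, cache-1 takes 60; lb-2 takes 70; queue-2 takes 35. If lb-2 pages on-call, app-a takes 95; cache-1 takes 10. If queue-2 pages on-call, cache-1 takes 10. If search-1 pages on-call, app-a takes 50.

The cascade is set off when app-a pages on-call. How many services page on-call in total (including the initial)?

2

Round 1 — app-a pages on-call (initial).
  lb-2: +70 → 70 ≥ 30
Round 2 — lb-2 pages on-call.
  cache-1: +10 → 10 < 50
No further pages.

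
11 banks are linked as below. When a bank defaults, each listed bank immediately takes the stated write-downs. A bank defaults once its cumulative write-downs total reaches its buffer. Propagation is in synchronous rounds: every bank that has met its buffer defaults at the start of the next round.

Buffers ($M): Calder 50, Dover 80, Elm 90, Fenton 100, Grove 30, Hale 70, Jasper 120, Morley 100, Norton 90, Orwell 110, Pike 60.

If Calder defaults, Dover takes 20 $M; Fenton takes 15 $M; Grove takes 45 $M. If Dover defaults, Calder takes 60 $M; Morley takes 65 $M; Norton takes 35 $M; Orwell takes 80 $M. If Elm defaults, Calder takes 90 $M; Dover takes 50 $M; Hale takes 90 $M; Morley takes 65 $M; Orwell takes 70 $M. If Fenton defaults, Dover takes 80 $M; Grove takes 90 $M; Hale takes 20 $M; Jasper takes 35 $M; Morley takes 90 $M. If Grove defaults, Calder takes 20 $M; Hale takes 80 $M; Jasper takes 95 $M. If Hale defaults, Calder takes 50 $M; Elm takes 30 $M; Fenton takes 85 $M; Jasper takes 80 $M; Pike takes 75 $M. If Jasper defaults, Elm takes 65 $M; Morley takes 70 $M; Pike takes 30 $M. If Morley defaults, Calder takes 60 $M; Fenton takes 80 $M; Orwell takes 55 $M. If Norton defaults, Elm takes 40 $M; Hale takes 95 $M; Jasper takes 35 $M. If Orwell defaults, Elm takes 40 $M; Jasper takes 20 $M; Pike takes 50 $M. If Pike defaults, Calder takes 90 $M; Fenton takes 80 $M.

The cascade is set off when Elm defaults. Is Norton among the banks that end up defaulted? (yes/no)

no

Round 1 — Elm defaults (initial).
  Calder: +90 → 90 ≥ 50
  Dover: +50 → 50 < 80
  Hale: +90 → 90 ≥ 70
  Morley: +65 → 65 < 100
  Orwell: +70 → 70 < 110
Round 2 — Calder, Hale default.
  Dover: +20 → 70 < 80
  Fenton: +15+85 → 100 ≥ 100
  Grove: +45 → 45 ≥ 30
  Jasper: +80 → 80 < 120
  Pike: +75 → 75 ≥ 60
Round 3 — Fenton, Grove, Pike default.
  Dover: +80 → 150 ≥ 80
  Jasper: +35+95 → 210 ≥ 120
  Morley: +90 → 155 ≥ 100
Round 4 — Dover, Jasper, Morley default.
  Norton: +35 → 35 < 90
  Orwell: +80+55 → 205 ≥ 110
Round 5 — Orwell defaults.
No further defaults.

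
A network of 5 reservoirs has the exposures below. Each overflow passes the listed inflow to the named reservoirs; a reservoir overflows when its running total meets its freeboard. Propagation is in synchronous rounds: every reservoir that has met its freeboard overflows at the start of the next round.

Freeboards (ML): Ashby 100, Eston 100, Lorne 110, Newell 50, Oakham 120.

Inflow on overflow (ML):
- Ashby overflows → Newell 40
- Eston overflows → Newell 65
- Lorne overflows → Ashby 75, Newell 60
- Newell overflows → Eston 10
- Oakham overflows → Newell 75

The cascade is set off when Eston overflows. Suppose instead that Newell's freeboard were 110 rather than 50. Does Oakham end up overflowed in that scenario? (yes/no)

With Newell's freeboard at 110:
Round 1 — Eston overflows (initial).
  Newell: +65 → 65 < 110
No further overflows.

no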